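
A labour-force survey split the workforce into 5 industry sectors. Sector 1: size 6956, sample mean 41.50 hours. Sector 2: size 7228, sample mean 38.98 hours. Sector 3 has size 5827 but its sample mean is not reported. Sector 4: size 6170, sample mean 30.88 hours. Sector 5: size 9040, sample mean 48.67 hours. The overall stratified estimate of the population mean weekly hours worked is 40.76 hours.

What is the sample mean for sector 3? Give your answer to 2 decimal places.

Σ Nₕx̄ₕ = N·μ, so 5827·x̄_3 = 35221·40.76 − (6956·41.50 + 7228·38.98 + 6170·30.88 + 9040·48.67).
= 1435607.96 − 1200927.84 = 234680.12.
x̄_3 = 234680.12 / 5827 = 40.2746... → 40.27.

40.27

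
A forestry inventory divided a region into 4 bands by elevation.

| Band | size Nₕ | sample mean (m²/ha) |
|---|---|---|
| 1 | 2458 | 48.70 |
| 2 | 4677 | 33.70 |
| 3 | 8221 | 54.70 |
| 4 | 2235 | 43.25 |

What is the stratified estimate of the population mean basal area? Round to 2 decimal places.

N = 17591; weights Wₕ = Nₕ/N = (0.1397, 0.2659, 0.4673, 0.1271).
x̄_st = Σ Wₕ·x̄ₕ = 0.1397·48.70 + 0.2659·33.70 + 0.4673·54.70 + 0.1271·43.25 ≈ 46.8235...
→ 46.82.

46.82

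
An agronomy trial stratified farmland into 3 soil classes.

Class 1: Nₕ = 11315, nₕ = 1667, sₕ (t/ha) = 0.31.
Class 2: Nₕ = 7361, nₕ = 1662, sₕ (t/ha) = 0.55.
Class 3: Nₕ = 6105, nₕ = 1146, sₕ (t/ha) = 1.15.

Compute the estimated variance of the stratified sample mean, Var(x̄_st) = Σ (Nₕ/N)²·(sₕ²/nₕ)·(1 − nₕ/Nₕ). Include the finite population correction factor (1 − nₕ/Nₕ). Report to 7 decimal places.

N = 24781; Wₕ = Nₕ/N.
class 1: (11315/24781)²·0.31²/1667·(1 − 1667/11315) = 0.0000102481
class 2: (7361/24781)²·0.55²/1662·(1 − 1662/7361) = 0.0000124335
class 3: (6105/24781)²·1.15²/1146·(1 − 1146/6105) = 0.0000568923
Sum = 0.0000795738 → 0.0000796.

0.0000796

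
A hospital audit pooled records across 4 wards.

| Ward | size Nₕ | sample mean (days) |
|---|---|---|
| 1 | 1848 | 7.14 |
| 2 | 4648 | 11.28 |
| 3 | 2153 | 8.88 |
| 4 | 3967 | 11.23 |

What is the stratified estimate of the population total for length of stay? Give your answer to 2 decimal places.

Estimate total by summing Nₕ·x̄ₕ over strata.
1848·7.14 + 4648·11.28 + 2153·8.88 + 3967·11.23 = 13194.72 + 52429.44 + 19118.64 + 44549.41 = 129292.21.

129292.21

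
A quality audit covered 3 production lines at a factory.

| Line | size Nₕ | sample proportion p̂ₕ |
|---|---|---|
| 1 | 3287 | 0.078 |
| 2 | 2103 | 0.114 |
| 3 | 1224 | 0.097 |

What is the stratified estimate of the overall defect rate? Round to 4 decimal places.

N = 3287 + 2103 + 1224 = 6614.
Overall proportion = Σ (Nₕ/N)·p̂ₕ.
Σ Nₕp̂ₕ = 256.386 + 239.742 + 118.728 = 614.856.
614.856 / 6614 = 0.092963... → 0.0930.

0.0930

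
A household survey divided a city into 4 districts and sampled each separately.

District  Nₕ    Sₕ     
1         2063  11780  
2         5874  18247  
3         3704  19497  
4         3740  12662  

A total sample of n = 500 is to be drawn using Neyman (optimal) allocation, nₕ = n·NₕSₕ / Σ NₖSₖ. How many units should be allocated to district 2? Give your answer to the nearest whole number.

213

Σ NₕSₕ = 2063·11780 + 5874·18247 + 3704·19497 + 3740·12662 = 251057786.
Share for 2: 107182878/251057786 = 0.42693.
n_2 = 500 × 0.42693 = 213.463... → 213.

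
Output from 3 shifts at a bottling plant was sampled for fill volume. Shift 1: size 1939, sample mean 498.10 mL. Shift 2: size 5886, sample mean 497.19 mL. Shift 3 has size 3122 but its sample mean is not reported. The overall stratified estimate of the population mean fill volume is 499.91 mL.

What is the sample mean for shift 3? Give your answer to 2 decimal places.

Σ Nₕx̄ₕ = N·μ, so 3122·x̄_3 = 10947·499.91 − (1939·498.10 + 5886·497.19).
= 5472514.77 − 3892276.24 = 1580238.53.
x̄_3 = 1580238.53 / 3122 = 506.1622... → 506.16.

506.16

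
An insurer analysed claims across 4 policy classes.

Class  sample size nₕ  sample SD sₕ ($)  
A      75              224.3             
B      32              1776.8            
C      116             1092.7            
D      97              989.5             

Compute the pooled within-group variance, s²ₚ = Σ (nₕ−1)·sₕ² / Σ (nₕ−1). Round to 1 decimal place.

1053463.1

A: (75−1)·224.3² = 74·50310.49 = 3722976.26
B: (32−1)·1776.8² = 31·3157018.24 = 97867565.44
C: (116−1)·1092.7² = 115·1193993.29 = 137309228.35
D: (97−1)·989.5² = 96·979110.25 = 93994584
Numerator = 332894354.05; denominator = Σ(nₕ−1) = 316.
s²ₚ = 332894354.05/316 = 1053463.146... → 1053463.1.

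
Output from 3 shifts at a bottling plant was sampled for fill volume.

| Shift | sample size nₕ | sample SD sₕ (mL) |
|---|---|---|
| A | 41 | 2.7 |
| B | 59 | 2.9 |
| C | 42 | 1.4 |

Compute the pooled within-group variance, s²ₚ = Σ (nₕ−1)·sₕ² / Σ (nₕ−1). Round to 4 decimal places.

6.1852

A: (41−1)·2.7² = 40·7.29 = 291.6
B: (59−1)·2.9² = 58·8.41 = 487.78
C: (42−1)·1.4² = 41·1.96 = 80.36
Numerator = 859.74; denominator = Σ(nₕ−1) = 139.
s²ₚ = 859.74/139 = 6.185180... → 6.1852.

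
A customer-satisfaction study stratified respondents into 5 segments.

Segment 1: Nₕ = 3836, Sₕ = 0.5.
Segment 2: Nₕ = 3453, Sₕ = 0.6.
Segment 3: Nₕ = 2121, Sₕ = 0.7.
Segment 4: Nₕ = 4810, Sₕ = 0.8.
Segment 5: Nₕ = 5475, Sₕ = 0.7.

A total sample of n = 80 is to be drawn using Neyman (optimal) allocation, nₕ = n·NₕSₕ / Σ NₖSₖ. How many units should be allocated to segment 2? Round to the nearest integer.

13

Σ NₕSₕ = 3836·0.5 + 3453·0.6 + 2121·0.7 + 4810·0.8 + 5475·0.7 = 13155.
Share for 2: 2071.8/13155 = 0.15749.
n_2 = 80 × 0.15749 = 12.599... → 13.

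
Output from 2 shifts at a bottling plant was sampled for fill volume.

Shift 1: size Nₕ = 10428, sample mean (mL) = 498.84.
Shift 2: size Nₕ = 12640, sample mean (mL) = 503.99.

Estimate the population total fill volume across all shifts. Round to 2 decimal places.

11572337.12

Estimate total by summing Nₕ·x̄ₕ over strata.
10428·498.84 + 12640·503.99 = 5201903.52 + 6370433.6 = 11572337.12.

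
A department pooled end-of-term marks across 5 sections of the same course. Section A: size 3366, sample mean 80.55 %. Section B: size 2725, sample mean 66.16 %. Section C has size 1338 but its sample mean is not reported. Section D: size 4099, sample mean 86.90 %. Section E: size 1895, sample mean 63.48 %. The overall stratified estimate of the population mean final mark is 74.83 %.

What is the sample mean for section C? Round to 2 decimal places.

Σ Nₕx̄ₕ = N·μ, so 1338·x̄_C = 13423·74.83 − (3366·80.55 + 2725·66.16 + 4099·86.90 + 1895·63.48).
= 1004443.09 − 927915 = 76528.09.
x̄_C = 76528.09 / 1338 = 57.1959... → 57.20.

57.20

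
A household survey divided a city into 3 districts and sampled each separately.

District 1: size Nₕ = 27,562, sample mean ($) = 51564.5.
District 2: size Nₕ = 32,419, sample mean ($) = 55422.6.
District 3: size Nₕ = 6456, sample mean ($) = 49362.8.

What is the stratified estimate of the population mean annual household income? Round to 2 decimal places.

N = 27562 + 32419 + 6456 = 66437.
The stratified mean weights each stratum mean by its population share Nₕ/N.
Σ Nₕx̄ₕ = 27562·51564.5 + 32419·55422.6 + 6456·49362.8 = 1421220749 + 1796745269.4 + 318686236.8 = 3536652255.2.
Divide by N: 3536652255.2 / 66437 = 53233.1721... → 53233.17.

53233.17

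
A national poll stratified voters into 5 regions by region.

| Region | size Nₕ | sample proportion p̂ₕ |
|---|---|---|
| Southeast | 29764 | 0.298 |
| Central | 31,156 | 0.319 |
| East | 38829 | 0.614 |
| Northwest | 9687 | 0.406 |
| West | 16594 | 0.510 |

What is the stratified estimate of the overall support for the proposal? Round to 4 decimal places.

0.4368

N = 29764 + 31156 + 38829 + 9687 + 16594 = 126030.
Overall proportion = Σ (Nₕ/N)·p̂ₕ.
Σ Nₕp̂ₕ = 8869.672 + 9938.764 + 23841.006 + 3932.922 + 8462.94 = 55045.304.
55045.304 / 126030 = 0.436764... → 0.4368.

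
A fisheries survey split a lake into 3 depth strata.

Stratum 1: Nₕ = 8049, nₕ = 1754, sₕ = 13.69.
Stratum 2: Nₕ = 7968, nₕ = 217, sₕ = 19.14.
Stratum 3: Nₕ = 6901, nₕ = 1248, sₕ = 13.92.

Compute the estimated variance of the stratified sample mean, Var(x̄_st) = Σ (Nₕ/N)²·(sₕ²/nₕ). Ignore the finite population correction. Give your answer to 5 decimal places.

0.23132

N = 22918; Wₕ = Nₕ/N.
stratum 1: (8049/22918)²·13.69²/1754 = 0.01317977
stratum 2: (7968/22918)²·19.14²/217 = 0.20406539
stratum 3: (6901/22918)²·13.92²/1248 = 0.01407779
Sum = 0.23132295 → 0.23132.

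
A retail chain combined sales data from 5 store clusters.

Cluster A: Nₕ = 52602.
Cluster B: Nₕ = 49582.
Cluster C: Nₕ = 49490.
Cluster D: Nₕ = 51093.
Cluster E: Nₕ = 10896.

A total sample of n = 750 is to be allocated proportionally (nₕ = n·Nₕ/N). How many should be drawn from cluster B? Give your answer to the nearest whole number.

174

N = 52602 + 49582 + 49490 + 51093 + 10896 = 213663.
n_B = 750·49582/213663 = 174.043... → 174.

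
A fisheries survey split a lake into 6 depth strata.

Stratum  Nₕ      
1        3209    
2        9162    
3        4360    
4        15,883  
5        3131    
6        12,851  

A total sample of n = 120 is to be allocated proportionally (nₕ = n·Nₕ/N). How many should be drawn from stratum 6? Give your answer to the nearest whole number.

Share of stratum 6 = 12851/48596 = 0.26445.
Allocate 120 × 0.26445 = 31.733... → 32.

32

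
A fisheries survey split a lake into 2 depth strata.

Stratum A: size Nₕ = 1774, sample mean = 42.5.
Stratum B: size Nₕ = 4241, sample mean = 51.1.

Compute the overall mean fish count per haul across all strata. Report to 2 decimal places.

N = 1774 + 4241 = 6015.
Weight each subgroup mean by Nₕ/N and sum.
Σ Nₕx̄ₕ = 1774·42.5 + 4241·51.1 = 75395 + 216715.1 = 292110.1.
Divide by N: 292110.1 / 6015 = 48.5636... → 48.56.

48.56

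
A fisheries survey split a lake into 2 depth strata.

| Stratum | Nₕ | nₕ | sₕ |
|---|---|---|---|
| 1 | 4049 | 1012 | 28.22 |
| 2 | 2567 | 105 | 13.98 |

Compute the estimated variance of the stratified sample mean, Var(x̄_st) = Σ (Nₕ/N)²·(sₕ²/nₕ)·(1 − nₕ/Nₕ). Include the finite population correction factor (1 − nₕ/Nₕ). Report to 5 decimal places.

0.48982

N = 6616; Wₕ = Nₕ/N.
stratum 1: (4049/6616)²·28.22²/1012·(1 − 1012/4049) = 0.22107268
stratum 2: (2567/6616)²·13.98²/105·(1 − 105/2567) = 0.26874969
Sum = 0.48982237 → 0.48982.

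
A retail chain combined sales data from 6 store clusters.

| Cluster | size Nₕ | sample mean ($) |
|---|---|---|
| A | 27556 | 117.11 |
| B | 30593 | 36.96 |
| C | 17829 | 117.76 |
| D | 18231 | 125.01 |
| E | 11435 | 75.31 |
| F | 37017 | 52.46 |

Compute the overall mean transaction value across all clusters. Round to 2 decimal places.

80.89

x̄_st = (Σ Nₕx̄ₕ) / (Σ Nₕ) = (27556·117.11 + 30593·36.96 + 17829·117.76 + 18231·125.01 + 11435·75.31 + 37017·52.46) / 142661
= 11539482.46 / 142661 = 80.8874... → 80.89.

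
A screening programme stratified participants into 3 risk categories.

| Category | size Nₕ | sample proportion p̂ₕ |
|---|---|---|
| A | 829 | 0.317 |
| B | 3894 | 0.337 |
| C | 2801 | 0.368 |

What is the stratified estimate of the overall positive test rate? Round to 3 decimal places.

0.346

Wₕ = Nₕ/N with N = 7524: 0.1102, 0.5175, 0.3723.
p̂_st = 0.1102·0.317 + 0.5175·0.337 + 0.3723·0.368 ≈ 0.34634... → 0.346.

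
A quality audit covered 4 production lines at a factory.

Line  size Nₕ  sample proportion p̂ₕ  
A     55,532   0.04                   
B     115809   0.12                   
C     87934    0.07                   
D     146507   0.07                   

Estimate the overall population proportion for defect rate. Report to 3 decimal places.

N = 55532 + 115809 + 87934 + 146507 = 405782.
Overall proportion = Σ (Nₕ/N)·p̂ₕ.
Σ Nₕp̂ₕ = 2221.28 + 13897.08 + 6155.38 + 10255.49 = 32529.23.
32529.23 / 405782 = 0.08016... → 0.080.

0.080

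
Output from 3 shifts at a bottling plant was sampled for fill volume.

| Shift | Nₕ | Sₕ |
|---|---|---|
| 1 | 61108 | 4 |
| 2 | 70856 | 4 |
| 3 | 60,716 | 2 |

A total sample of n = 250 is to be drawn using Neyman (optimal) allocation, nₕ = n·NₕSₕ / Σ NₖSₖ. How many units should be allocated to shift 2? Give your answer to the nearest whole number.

109

1: NₕSₕ = 61108·4 = 244432
2: NₕSₕ = 70856·4 = 283424
3: NₕSₕ = 60716·2 = 121432
Σ NₕSₕ = 649288.
n_2 = 250·283424/649288 = 109.129... → 109.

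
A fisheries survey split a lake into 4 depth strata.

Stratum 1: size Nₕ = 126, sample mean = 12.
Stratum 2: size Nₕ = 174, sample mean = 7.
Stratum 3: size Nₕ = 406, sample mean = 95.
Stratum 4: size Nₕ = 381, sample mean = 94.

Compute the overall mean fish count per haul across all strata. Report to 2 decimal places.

70.94

N = 126 + 174 + 406 + 381 = 1087.
Weight each subgroup mean by Nₕ/N and sum.
Σ Nₕx̄ₕ = 126·12 + 174·7 + 406·95 + 381·94 = 1512 + 1218 + 38570 + 35814 = 77114.
Divide by N: 77114 / 1087 = 70.9420... → 70.94.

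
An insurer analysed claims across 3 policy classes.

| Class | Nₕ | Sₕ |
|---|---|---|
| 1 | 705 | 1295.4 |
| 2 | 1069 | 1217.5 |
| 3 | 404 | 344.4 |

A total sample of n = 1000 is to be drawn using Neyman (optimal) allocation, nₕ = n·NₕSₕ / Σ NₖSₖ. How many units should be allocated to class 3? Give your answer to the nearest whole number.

1: NₕSₕ = 705·1295.4 = 913257
2: NₕSₕ = 1069·1217.5 = 1301507.5
3: NₕSₕ = 404·344.4 = 139137.6
Σ NₕSₕ = 2353902.1.
n_3 = 1000·139137.6/2353902.1 = 59.109... → 59.

59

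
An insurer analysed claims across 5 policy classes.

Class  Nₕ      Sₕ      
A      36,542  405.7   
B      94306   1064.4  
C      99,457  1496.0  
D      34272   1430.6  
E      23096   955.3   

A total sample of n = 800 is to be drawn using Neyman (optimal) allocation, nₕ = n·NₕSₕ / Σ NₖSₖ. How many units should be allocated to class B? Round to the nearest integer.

240

A: NₕSₕ = 36542·405.7 = 14825089.4
B: NₕSₕ = 94306·1064.4 = 100379306.4
C: NₕSₕ = 99457·1496.0 = 148787672
D: NₕSₕ = 34272·1430.6 = 49029523.2
E: NₕSₕ = 23096·955.3 = 22063608.8
Σ NₕSₕ = 335085199.8.
n_B = 800·100379306.4/335085199.8 = 239.651... → 240.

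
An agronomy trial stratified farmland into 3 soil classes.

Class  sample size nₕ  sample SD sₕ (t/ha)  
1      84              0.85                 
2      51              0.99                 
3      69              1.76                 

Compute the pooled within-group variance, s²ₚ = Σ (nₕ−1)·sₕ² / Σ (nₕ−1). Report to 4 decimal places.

1.5901

1: (84−1)·0.85² = 83·0.7225 = 59.9675
2: (51−1)·0.99² = 50·0.9801 = 49.005
3: (69−1)·1.76² = 68·3.0976 = 210.6368
Numerator = 319.6093; denominator = Σ(nₕ−1) = 201.
s²ₚ = 319.6093/201 = 1.590096... → 1.5901.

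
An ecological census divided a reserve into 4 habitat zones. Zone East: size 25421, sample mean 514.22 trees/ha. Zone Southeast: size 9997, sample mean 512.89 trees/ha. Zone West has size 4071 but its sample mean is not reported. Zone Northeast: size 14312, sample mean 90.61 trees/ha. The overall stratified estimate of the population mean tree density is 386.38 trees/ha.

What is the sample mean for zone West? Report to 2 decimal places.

317.24

Σ Nₕx̄ₕ = N·μ, so 4071·x̄_West = 53801·386.38 − (25421·514.22 + 9997·512.89 + 14312·90.61).
= 20787630.38 − 19496158.27 = 1291472.11.
x̄_West = 1291472.11 / 4071 = 317.2371... → 317.24.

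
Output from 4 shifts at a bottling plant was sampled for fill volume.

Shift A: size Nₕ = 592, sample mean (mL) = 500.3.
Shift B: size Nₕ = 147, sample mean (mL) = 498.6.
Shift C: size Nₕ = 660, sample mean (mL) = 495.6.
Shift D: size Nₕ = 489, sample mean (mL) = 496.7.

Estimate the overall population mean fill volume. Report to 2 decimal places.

N = 592 + 147 + 660 + 489 = 1888.
Weight each subgroup mean by Nₕ/N and sum.
Σ Nₕx̄ₕ = 592·500.3 + 147·498.6 + 660·495.6 + 489·496.7 = 296177.6 + 73294.2 + 327096 + 242886.3 = 939454.1.
Divide by N: 939454.1 / 1888 = 497.5922... → 497.59.

497.59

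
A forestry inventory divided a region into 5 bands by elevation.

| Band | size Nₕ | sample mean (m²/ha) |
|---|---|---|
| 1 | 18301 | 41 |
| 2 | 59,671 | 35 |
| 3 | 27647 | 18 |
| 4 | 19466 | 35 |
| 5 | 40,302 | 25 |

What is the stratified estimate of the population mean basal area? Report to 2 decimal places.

30.39

x̄_st = (Σ Nₕx̄ₕ) / (Σ Nₕ) = (18301·41 + 59671·35 + 27647·18 + 19466·35 + 40302·25) / 165387
= 5025332 / 165387 = 30.3853... → 30.39.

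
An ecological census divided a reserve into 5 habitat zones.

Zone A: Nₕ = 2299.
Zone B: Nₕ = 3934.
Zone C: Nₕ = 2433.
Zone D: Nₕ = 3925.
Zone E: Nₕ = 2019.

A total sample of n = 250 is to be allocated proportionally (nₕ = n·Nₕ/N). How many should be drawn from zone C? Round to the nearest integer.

42

Share of zone C = 2433/14610 = 0.16653.
Allocate 250 × 0.16653 = 41.632... → 42.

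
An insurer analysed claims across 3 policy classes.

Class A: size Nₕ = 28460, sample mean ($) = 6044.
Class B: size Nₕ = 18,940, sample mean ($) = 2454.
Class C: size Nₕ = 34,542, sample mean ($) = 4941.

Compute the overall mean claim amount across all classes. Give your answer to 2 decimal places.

N = 81942; weights Wₕ = Nₕ/N = (0.3473, 0.2311, 0.4215).
x̄_st = Σ Wₕ·x̄ₕ = 0.3473·6044 + 0.2311·2454 + 0.4215·4941 ≈ 4749.2497...
→ 4749.25.

4749.25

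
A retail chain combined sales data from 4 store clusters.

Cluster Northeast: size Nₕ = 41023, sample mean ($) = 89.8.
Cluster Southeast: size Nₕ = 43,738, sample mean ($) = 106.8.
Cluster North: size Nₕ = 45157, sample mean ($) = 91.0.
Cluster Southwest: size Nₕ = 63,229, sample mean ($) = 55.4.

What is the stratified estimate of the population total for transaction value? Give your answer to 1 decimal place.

15967257.4

Population total = Σ Nₕ·x̄ₕ (each stratum's size times its mean).
41023·89.8 + 43738·106.8 + 45157·91.0 + 63229·55.4 = 3683865.4 + 4671218.4 + 4109287 + 3502886.6 = 15967257.4.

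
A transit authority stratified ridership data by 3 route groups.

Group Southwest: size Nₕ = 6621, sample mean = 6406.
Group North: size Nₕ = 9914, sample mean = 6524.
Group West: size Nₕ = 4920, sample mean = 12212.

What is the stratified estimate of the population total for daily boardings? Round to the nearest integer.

167176102

Population total = Σ Nₕ·x̄ₕ (each stratum's size times its mean).
6621·6406 + 9914·6524 + 4920·12212 = 42414126 + 64678936 + 60083040 = 167176102.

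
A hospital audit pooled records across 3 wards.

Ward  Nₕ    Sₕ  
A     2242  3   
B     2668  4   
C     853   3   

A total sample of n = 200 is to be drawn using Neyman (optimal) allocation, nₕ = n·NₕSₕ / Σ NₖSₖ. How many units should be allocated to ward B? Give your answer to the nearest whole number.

107

Σ NₕSₕ = 2242·3 + 2668·4 + 853·3 = 19957.
Share for B: 10672/19957 = 0.53475.
n_B = 200 × 0.53475 = 106.950... → 107.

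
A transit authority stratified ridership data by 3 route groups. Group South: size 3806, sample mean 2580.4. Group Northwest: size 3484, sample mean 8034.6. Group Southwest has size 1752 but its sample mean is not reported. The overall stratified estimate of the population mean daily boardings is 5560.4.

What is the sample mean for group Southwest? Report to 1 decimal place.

N = 3806 + 3484 + 1752 = 9042.
Overall total = μ·N = 5560.4·9042 = 50277136.8.
Subtract the known strata: 3806·2580.4 + 3484·8034.6 = 37813548.8.
Remaining total for group Southwest: 50277136.8 − 37813548.8 = 12463588.
Divide by its size: 12463588 / 1752 = 7113.920... → 7113.9.

7113.9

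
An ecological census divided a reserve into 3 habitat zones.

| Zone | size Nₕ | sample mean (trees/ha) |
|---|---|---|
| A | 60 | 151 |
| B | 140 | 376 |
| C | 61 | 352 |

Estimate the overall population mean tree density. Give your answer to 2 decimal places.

318.67

N = 261; weights Wₕ = Nₕ/N = (0.2299, 0.5364, 0.2337).
x̄_st = Σ Wₕ·x̄ₕ = 0.2299·151 + 0.5364·376 + 0.2337·352 ≈ 318.6667...
→ 318.67.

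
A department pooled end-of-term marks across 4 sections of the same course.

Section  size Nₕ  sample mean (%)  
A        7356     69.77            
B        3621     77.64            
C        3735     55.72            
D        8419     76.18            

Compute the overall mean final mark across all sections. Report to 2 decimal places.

71.07

N = 7356 + 3621 + 3735 + 8419 = 23131.
The stratified mean weights each stratum mean by its population share Nₕ/N.
Σ Nₕx̄ₕ = 7356·69.77 + 3621·77.64 + 3735·55.72 + 8419·76.18 = 513228.12 + 281134.44 + 208114.2 + 641359.42 = 1643836.18.
Divide by N: 1643836.18 / 23131 = 71.0664... → 71.07.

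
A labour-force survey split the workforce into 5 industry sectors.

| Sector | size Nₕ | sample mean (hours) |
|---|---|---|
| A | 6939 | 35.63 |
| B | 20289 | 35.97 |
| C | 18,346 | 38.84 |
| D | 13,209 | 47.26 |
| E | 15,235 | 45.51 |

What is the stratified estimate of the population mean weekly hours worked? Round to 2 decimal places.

x̄_st = (Σ Nₕx̄ₕ) / (Σ Nₕ) = (6939·35.63 + 20289·35.97 + 18346·38.84 + 13209·47.26 + 15235·45.51) / 74018
= 3007192.73 / 74018 = 40.6279... → 40.63.

40.63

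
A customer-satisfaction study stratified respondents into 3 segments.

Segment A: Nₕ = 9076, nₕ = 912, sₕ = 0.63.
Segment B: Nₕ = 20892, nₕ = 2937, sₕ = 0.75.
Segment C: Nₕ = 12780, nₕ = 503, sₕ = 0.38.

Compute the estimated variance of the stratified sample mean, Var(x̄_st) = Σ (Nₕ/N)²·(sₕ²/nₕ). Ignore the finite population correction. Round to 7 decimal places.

0.0000910

N = 42748. Term for each stratum: Wₕ²sₕ²/nₕ.
Var(x̄_st) = 0.0000196175 + 0.0000457454 + 0.0000256584 = 0.0000910212 → 0.0000910.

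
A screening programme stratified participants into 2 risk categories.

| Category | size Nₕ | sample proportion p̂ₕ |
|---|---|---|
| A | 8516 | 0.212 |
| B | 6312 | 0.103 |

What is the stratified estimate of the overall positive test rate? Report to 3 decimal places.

0.166

Wₕ = Nₕ/N with N = 14828: 0.5743, 0.4257.
p̂_st = 0.5743·0.212 + 0.4257·0.103 ≈ 0.16560... → 0.166.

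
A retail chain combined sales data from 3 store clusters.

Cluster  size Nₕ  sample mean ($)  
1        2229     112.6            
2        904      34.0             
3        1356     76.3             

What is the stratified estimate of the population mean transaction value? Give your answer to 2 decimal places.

85.81

N = 4489; weights Wₕ = Nₕ/N = (0.4965, 0.2014, 0.3021).
x̄_st = Σ Wₕ·x̄ₕ = 0.4965·112.6 + 0.2014·34.0 + 0.3021·76.3 ≈ 85.8062...
→ 85.81.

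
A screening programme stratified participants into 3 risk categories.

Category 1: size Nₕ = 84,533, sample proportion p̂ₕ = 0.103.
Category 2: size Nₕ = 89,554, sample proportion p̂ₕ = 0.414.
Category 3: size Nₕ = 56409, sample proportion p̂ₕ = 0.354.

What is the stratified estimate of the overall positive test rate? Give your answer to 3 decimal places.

0.285

Wₕ = Nₕ/N with N = 230496: 0.3667, 0.3885, 0.2447.
p̂_st = 0.3667·0.103 + 0.3885·0.414 + 0.2447·0.354 ≈ 0.28526... → 0.285.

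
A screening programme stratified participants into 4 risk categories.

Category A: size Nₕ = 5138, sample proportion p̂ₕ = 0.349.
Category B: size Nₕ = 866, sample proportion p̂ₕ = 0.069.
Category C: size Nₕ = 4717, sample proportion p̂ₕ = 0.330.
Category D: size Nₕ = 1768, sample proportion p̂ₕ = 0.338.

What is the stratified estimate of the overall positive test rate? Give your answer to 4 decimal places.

0.3209

N = 5138 + 866 + 4717 + 1768 = 12489.
Overall proportion = Σ (Nₕ/N)·p̂ₕ.
Σ Nₕp̂ₕ = 1793.162 + 59.754 + 1556.61 + 597.584 = 4007.11.
4007.11 / 12489 = 0.320851... → 0.3209.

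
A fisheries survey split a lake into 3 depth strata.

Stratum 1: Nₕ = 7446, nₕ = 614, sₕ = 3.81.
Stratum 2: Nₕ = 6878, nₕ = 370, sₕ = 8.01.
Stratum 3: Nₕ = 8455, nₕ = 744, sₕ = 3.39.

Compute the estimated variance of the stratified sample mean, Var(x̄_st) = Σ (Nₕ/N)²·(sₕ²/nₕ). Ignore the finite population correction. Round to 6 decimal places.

0.020464

N = 22779; Wₕ = Nₕ/N.
stratum 1: (7446/22779)²·3.81²/614 = 0.002526145
stratum 2: (6878/22779)²·8.01²/370 = 0.015809508
stratum 3: (8455/22779)²·3.39²/744 = 0.002128062
Sum = 0.020463715 → 0.020464.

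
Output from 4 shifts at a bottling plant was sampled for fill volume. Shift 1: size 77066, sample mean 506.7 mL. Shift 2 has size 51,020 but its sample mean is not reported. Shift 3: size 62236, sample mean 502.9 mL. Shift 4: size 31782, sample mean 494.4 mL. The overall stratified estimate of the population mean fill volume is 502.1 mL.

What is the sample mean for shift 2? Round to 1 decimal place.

499.0

N = 77066 + 51020 + 62236 + 31782 = 222104.
Overall total = μ·N = 502.1·222104 = 111518418.4.
Subtract the known strata: 77066·506.7 + 62236·502.9 + 31782·494.4 = 86060847.4.
Remaining total for shift 2: 111518418.4 − 86060847.4 = 25457571.
Divide by its size: 25457571 / 51020 = 498.972... → 499.0.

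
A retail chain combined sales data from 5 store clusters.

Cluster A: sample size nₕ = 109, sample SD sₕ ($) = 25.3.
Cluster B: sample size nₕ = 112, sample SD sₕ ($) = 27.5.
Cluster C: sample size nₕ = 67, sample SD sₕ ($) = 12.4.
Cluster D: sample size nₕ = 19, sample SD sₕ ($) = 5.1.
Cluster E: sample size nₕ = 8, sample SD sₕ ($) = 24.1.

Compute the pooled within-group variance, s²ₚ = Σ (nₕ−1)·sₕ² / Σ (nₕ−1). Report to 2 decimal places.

Degrees of freedom: 108 + 111 + 66 + 18 + 7 = 310.
Σ(nₕ−1)sₕ² = 108·640.09 + 111·756.25 + 66·153.76 + 18·26.01 + 7·580.81 = 167755.48.
s²ₚ = 167755.48 / 310 = 541.1467... → 541.15.

541.15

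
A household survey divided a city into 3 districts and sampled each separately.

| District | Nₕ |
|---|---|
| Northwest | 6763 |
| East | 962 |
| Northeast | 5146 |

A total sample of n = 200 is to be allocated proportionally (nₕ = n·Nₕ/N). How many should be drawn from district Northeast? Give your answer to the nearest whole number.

N = 6763 + 962 + 5146 = 12871.
n_Northeast = 200·5146/12871 = 79.963... → 80.

80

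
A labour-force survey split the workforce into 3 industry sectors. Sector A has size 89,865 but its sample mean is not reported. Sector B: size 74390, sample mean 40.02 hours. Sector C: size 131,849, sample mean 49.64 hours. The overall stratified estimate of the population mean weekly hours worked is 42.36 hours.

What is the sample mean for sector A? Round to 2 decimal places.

N = 89865 + 74390 + 131849 = 296104.
Overall total = μ·N = 42.36·296104 = 12542965.44.
Subtract the known strata: 74390·40.02 + 131849·49.64 = 9522072.16.
Remaining total for sector A: 12542965.44 − 9522072.16 = 3020893.28.
Divide by its size: 3020893.28 / 89865 = 33.6159... → 33.62.

33.62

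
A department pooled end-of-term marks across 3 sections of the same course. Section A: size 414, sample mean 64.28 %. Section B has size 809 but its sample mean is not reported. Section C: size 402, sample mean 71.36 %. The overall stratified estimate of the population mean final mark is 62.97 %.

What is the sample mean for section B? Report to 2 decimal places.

Σ Nₕx̄ₕ = N·μ, so 809·x̄_B = 1625·62.97 − (414·64.28 + 402·71.36).
= 102326.25 − 55298.64 = 47027.61.
x̄_B = 47027.61 / 809 = 58.1305... → 58.13.

58.13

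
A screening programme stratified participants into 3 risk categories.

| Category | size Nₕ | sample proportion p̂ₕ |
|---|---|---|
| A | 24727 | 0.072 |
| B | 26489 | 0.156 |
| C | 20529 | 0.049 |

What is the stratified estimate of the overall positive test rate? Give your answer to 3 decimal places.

N = 24727 + 26489 + 20529 = 71745.
Overall proportion = Σ (Nₕ/N)·p̂ₕ.
Σ Nₕp̂ₕ = 1780.344 + 4132.284 + 1005.921 = 6918.549.
6918.549 / 71745 = 0.09643... → 0.096.

0.096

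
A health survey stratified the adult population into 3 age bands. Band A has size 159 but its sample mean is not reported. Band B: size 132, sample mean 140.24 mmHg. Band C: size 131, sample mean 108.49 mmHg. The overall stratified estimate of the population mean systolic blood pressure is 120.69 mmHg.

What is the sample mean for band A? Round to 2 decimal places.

114.51

N = 159 + 132 + 131 = 422.
Overall total = μ·N = 120.69·422 = 50931.18.
Subtract the known strata: 132·140.24 + 131·108.49 = 32723.87.
Remaining total for band A: 50931.18 − 32723.87 = 18207.31.
Divide by its size: 18207.31 / 159 = 114.5114... → 114.51.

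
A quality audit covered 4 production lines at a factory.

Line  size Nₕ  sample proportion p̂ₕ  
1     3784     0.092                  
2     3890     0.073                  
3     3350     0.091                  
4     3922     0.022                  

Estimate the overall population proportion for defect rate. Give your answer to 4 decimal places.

N = 3784 + 3890 + 3350 + 3922 = 14946.
Overall proportion = Σ (Nₕ/N)·p̂ₕ.
Σ Nₕp̂ₕ = 348.128 + 283.97 + 304.85 + 86.284 = 1023.232.
1023.232 / 14946 = 0.068462... → 0.0685.

0.0685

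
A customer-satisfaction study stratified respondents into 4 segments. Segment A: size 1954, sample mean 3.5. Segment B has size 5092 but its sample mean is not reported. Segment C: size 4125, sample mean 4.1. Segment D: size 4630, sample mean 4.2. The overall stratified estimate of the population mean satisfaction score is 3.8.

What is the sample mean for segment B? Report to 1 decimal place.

3.3

N = 1954 + 5092 + 4125 + 4630 = 15801.
Overall total = μ·N = 3.8·15801 = 60043.8.
Subtract the known strata: 1954·3.5 + 4125·4.1 + 4630·4.2 = 43197.5.
Remaining total for segment B: 60043.8 − 43197.5 = 16846.3.
Divide by its size: 16846.3 / 5092 = 3.308... → 3.3.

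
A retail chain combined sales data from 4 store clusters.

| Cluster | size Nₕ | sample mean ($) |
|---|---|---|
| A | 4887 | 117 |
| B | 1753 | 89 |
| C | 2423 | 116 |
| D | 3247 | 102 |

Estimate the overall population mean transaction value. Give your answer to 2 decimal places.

108.86

N = 12310; weights Wₕ = Nₕ/N = (0.3970, 0.1424, 0.1968, 0.2638).
x̄_st = Σ Wₕ·x̄ₕ = 0.3970·117 + 0.1424·89 + 0.1968·116 + 0.2638·102 ≈ 108.8593...
→ 108.86.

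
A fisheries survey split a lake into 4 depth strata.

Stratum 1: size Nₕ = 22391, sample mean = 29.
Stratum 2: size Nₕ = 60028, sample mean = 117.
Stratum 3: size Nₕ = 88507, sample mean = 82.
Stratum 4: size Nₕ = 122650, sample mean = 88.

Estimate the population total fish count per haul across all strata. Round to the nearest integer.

25723389

1: 22391·29 = 649339
2: 60028·117 = 7023276
3: 88507·82 = 7257574
4: 122650·88 = 10793200
τ̂ = Σ Nₕx̄ₕ = 25723389.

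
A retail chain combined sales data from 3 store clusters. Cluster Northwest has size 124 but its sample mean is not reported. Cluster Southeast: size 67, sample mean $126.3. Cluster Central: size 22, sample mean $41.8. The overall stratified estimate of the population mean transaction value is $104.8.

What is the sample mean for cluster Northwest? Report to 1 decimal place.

N = 124 + 67 + 22 = 213.
Overall total = μ·N = 104.8·213 = 22322.4.
Subtract the known strata: 67·126.3 + 22·41.8 = 9381.7.
Remaining total for cluster Northwest: 22322.4 − 9381.7 = 12940.7.
Divide by its size: 12940.7 / 124 = 104.360... → 104.4.

104.4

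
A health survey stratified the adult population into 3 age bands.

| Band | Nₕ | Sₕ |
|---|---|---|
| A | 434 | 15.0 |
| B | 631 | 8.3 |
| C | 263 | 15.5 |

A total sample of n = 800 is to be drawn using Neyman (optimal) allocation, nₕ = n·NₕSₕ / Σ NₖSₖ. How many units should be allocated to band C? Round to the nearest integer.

Σ NₕSₕ = 434·15.0 + 631·8.3 + 263·15.5 = 15823.8.
Share for C: 4076.5/15823.8 = 0.25762.
n_C = 800 × 0.25762 = 206.095... → 206.

206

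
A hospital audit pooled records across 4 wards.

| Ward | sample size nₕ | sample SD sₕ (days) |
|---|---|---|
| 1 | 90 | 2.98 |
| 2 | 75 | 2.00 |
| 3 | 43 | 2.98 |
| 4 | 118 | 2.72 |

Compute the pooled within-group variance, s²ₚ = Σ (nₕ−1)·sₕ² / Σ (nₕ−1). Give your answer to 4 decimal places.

Degrees of freedom: 89 + 74 + 42 + 117 = 322.
Σ(nₕ−1)sₕ² = 89·8.8804 + 74·4 + 42·8.8804 + 117·7.3984 = 2324.9452.
s²ₚ = 2324.9452 / 322 = 7.220327... → 7.2203.

7.2203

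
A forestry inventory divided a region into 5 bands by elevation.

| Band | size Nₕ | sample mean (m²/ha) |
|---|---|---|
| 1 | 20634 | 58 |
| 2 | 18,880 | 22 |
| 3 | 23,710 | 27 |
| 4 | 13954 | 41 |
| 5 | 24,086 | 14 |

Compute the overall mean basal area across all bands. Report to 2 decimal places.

N = 101264; weights Wₕ = Nₕ/N = (0.2038, 0.1864, 0.2341, 0.1378, 0.2379).
x̄_st = Σ Wₕ·x̄ₕ = 0.2038·58 + 0.1864·22 + 0.2341·27 + 0.1378·41 + 0.2379·14 ≈ 31.2216...
→ 31.22.

31.22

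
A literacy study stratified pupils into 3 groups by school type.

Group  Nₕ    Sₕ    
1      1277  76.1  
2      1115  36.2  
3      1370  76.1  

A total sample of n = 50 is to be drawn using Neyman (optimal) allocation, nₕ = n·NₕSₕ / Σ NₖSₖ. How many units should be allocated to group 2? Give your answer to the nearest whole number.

8

Σ NₕSₕ = 1277·76.1 + 1115·36.2 + 1370·76.1 = 241799.7.
Share for 2: 40363/241799.7 = 0.16693.
n_2 = 50 × 0.16693 = 8.346... → 8.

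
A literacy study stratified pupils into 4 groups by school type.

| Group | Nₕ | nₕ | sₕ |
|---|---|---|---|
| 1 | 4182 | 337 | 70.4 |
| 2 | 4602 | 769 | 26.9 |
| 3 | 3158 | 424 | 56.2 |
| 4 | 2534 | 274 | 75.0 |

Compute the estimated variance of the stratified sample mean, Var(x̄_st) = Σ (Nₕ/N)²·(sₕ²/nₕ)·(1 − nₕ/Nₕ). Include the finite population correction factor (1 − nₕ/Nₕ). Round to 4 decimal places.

N = 14476; Wₕ = Nₕ/N.
group 1: (4182/14476)²·70.4²/337·(1 − 337/4182) = 1.1284924
group 2: (4602/14476)²·26.9²/769·(1 − 769/4602) = 0.0792075
group 3: (3158/14476)²·56.2²/424·(1 − 424/3158) = 0.3069165
group 4: (2534/14476)²·75.0²/274·(1 − 274/2534) = 0.5610349
Sum = 2.0756513 → 2.0757.

2.0757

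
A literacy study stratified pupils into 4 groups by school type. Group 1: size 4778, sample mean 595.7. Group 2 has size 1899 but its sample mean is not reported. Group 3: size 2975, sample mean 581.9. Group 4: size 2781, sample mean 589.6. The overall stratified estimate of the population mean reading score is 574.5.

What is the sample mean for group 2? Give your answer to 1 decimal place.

487.5

N = 4778 + 1899 + 2975 + 2781 = 12433.
Overall total = μ·N = 574.5·12433 = 7142758.5.
Subtract the known strata: 4778·595.7 + 2975·581.9 + 2781·589.6 = 6217084.7.
Remaining total for group 2: 7142758.5 − 6217084.7 = 925673.8.
Divide by its size: 925673.8 / 1899 = 487.453... → 487.5.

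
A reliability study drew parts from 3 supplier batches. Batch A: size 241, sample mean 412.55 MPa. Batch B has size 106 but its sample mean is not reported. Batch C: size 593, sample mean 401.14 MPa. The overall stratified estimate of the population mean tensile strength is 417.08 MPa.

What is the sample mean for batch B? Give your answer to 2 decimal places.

516.55

Σ Nₕx̄ₕ = N·μ, so 106·x̄_B = 940·417.08 − (241·412.55 + 593·401.14).
= 392055.2 − 337300.57 = 54754.63.
x̄_B = 54754.63 / 106 = 516.5531... → 516.55.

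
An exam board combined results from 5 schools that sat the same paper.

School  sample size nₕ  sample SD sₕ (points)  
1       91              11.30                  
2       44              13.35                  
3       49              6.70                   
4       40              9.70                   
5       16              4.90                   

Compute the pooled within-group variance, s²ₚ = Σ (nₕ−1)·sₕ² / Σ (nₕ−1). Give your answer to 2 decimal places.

Degrees of freedom: 90 + 43 + 48 + 39 + 15 = 235.
Σ(nₕ−1)sₕ² = 90·127.69 + 43·178.2225 + 48·44.89 + 39·94.09 + 15·24.01 = 25340.0475.
s²ₚ = 25340.0475 / 235 = 107.8300... → 107.83.

107.83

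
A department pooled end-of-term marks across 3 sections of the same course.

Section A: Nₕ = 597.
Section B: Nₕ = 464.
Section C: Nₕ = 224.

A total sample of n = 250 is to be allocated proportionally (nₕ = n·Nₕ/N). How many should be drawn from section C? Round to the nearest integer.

N = 597 + 464 + 224 = 1285.
n_C = 250·224/1285 = 43.580... → 44.

44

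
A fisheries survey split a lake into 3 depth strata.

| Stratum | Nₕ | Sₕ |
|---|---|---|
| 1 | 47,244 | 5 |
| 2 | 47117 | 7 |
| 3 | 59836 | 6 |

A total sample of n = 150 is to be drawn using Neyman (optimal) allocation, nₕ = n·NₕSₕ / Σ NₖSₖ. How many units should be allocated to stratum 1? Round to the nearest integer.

38

1: NₕSₕ = 47244·5 = 236220
2: NₕSₕ = 47117·7 = 329819
3: NₕSₕ = 59836·6 = 359016
Σ NₕSₕ = 925055.
n_1 = 150·236220/925055 = 38.304... → 38.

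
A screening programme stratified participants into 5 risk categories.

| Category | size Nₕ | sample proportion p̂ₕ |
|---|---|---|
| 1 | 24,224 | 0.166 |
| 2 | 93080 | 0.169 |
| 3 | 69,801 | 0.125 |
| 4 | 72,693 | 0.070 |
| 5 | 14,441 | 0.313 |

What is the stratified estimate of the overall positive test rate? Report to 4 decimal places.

Wₕ = Nₕ/N with N = 274239: 0.0883, 0.3394, 0.2545, 0.2651, 0.0527.
p̂_st = 0.0883·0.166 + 0.3394·0.169 + 0.2545·0.125 + 0.2651·0.070 + 0.0527·0.313 ≈ 0.138877... → 0.1389.

0.1389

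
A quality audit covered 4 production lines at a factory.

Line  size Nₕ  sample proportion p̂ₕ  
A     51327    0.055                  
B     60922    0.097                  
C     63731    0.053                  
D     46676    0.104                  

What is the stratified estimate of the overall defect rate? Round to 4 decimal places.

0.0762

N = 51327 + 60922 + 63731 + 46676 = 222656.
Overall proportion = Σ (Nₕ/N)·p̂ₕ.
Σ Nₕp̂ₕ = 2822.985 + 5909.434 + 3377.743 + 4854.304 = 16964.466.
16964.466 / 222656 = 0.076191... → 0.0762.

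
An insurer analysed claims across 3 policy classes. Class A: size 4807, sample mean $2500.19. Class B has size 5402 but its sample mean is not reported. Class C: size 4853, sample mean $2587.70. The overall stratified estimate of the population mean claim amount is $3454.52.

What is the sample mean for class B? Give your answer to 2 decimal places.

N = 4807 + 5402 + 4853 = 15062.
Overall total = μ·N = 3454.52·15062 = 52031980.24.
Subtract the known strata: 4807·2500.19 + 4853·2587.70 = 24576521.43.
Remaining total for class B: 52031980.24 − 24576521.43 = 27455458.81.
Divide by its size: 27455458.81 / 5402 = 5082.4618... → 5082.46.

5082.46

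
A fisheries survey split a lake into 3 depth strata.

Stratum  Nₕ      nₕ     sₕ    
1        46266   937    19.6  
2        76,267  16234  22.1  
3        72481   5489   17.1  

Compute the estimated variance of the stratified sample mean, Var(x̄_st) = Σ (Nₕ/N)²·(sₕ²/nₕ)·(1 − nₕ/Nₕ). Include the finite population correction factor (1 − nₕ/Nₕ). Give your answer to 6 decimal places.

0.033033

N = 195014; Wₕ = Nₕ/N.
stratum 1: (46266/195014)²·19.6²/937·(1 − 937/46266) = 0.022608881
stratum 2: (76267/195014)²·22.1²/16234·(1 − 16234/76267) = 0.003622047
stratum 3: (72481/195014)²·17.1²/5489·(1 − 5489/72481) = 0.006801654
Sum = 0.033032582 → 0.033033.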